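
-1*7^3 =-343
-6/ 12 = -1/ 2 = -0.50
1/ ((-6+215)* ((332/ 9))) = 0.00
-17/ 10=-1.70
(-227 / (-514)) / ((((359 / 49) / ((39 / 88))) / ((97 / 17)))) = 0.15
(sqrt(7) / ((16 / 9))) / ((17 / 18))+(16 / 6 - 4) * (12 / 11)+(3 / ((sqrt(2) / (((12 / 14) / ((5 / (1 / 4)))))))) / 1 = -16 / 11+9 * sqrt(2) / 140+81 * sqrt(7) / 136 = 0.21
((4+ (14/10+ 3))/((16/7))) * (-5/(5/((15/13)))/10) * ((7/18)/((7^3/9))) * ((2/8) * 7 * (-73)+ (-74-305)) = 18243/8320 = 2.19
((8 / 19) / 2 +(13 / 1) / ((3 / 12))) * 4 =3968 / 19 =208.84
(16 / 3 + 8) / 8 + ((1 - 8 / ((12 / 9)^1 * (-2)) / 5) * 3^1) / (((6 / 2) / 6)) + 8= 289 / 15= 19.27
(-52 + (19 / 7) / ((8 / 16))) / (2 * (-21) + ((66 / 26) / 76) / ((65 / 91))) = 1610440 / 1450743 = 1.11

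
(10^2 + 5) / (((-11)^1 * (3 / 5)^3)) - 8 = -5167 / 99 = -52.19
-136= -136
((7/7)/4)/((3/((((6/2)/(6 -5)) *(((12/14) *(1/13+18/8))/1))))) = 363/728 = 0.50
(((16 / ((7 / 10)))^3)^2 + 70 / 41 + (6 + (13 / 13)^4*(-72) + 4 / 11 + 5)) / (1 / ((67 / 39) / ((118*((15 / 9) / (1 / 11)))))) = 506956926379249309 / 4476646804630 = 113244.79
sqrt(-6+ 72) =sqrt(66) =8.12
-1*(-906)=906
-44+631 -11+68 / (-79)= 45436 / 79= 575.14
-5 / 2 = -2.50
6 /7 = 0.86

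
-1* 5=-5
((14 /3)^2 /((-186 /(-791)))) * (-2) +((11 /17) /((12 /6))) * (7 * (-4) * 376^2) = -1280885.46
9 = 9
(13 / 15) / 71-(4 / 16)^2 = -857 / 17040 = -0.05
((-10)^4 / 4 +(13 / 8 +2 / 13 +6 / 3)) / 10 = 260393 / 1040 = 250.38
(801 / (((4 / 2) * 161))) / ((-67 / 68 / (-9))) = 22.72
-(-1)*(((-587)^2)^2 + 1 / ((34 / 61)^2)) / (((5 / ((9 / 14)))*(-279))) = -137249331903437 / 2508520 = -54713269.94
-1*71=-71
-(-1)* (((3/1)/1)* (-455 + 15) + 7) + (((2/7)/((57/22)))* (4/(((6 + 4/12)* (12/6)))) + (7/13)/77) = -474451882/361361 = -1312.96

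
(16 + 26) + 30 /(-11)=432 /11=39.27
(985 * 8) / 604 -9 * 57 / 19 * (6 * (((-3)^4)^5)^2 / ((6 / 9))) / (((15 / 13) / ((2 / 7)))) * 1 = -3866210561972857700221856 / 5285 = -731544098764968344412.84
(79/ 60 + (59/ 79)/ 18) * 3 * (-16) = -77252/ 1185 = -65.19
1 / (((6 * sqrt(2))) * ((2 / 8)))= sqrt(2) / 3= 0.47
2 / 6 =1 / 3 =0.33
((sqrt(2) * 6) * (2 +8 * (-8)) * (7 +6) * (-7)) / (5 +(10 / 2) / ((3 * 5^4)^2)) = 11901093750 * sqrt(2) / 1757813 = 9574.79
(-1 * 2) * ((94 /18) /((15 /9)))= -94 /15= -6.27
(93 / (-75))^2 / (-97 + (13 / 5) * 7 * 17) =961 / 132750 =0.01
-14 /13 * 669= -9366 /13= -720.46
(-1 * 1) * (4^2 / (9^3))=-16 / 729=-0.02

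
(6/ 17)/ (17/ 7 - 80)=-14/ 3077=-0.00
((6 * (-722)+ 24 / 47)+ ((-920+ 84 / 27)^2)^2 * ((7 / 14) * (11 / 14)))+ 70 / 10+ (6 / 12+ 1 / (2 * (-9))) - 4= 277652434951.43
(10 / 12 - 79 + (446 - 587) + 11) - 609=-4903 / 6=-817.17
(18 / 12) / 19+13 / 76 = 1 / 4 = 0.25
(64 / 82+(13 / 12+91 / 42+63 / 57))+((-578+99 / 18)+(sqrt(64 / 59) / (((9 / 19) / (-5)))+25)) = -553.36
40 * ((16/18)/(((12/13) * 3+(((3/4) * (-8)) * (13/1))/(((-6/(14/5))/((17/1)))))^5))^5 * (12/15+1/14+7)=1158738707957153315241020193947255611419677734375/45590280950651855975375565100369172490451021568098652161880374896710524999647776047021328504208402568279873184855808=0.00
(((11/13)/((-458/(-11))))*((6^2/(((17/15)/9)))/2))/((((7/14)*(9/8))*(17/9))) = 2352240/860353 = 2.73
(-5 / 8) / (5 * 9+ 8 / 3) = -15 / 1144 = -0.01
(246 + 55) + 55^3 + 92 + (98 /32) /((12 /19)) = 32020387 /192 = 166772.85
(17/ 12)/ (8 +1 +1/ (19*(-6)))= 323/ 2050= 0.16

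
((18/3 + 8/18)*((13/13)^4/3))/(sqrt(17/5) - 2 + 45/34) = 1.84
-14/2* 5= -35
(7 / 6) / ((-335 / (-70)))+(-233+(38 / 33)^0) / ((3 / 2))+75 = -15964 / 201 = -79.42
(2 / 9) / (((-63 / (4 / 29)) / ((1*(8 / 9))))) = -64 / 147987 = -0.00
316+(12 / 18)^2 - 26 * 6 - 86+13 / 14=9497 / 126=75.37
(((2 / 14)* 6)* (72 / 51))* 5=720 / 119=6.05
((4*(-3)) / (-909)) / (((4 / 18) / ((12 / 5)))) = 72 / 505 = 0.14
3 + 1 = 4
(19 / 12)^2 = 361 / 144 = 2.51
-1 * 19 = -19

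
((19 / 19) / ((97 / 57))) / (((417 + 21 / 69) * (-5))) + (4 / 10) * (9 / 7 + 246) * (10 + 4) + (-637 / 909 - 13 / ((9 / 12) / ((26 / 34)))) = 98610540447839 / 71934178590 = 1370.84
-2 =-2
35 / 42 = 5 / 6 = 0.83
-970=-970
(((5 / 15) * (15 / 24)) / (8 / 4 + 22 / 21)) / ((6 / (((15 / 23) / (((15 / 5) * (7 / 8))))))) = 25 / 8832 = 0.00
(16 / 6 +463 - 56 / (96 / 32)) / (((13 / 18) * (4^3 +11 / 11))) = 8046 / 845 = 9.52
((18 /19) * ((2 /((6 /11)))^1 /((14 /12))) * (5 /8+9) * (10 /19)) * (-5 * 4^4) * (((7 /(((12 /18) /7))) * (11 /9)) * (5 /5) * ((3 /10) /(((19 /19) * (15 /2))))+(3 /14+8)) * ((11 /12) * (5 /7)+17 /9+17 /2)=-133598070848 /53067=-2517535.77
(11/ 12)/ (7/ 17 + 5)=187/ 1104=0.17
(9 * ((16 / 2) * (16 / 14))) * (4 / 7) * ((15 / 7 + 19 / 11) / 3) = 228864 / 3773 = 60.66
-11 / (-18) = 11 / 18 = 0.61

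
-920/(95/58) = -10672/19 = -561.68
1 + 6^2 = 37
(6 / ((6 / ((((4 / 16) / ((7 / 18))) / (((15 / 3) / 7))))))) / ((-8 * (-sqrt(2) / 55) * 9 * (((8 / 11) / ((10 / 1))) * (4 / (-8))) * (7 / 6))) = -1815 * sqrt(2) / 224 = -11.46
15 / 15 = 1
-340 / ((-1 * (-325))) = -68 / 65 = -1.05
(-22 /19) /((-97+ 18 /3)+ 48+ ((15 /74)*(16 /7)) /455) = 518518 /19255417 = 0.03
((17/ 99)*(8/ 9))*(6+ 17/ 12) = 3026/ 2673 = 1.13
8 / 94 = 4 / 47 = 0.09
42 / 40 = 21 / 20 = 1.05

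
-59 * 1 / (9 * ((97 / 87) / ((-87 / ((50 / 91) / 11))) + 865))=-49668619 / 6553727335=-0.01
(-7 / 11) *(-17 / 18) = 119 / 198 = 0.60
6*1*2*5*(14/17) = 840/17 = 49.41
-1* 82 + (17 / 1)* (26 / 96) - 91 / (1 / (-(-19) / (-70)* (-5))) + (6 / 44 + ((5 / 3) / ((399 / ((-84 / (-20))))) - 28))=-764913 / 3344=-228.74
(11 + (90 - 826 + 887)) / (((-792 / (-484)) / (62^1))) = 6138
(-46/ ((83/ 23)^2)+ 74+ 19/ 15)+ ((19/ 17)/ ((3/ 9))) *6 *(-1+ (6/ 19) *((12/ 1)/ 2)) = 9272701/ 103335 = 89.73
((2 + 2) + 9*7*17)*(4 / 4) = 1075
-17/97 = -0.18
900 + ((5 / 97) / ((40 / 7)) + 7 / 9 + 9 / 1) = 6353951 / 6984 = 909.79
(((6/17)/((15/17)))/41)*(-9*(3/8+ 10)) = -747/820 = -0.91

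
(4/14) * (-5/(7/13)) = -130/49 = -2.65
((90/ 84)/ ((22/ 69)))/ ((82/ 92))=23805/ 6314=3.77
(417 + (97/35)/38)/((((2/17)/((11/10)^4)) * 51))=8121465187/79800000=101.77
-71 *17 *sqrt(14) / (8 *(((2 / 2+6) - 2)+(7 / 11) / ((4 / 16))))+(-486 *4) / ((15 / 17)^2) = -62424 / 25 - 13277 *sqrt(14) / 664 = -2571.78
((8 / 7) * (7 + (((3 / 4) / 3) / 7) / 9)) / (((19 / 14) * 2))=3530 / 1197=2.95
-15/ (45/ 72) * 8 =-192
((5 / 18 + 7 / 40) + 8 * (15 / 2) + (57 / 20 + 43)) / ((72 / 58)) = 1109801 / 12960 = 85.63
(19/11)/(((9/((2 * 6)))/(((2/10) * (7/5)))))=532/825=0.64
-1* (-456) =456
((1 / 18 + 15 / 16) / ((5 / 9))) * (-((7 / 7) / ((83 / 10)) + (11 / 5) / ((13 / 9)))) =-97537 / 33200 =-2.94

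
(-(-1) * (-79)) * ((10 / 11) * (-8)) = 574.55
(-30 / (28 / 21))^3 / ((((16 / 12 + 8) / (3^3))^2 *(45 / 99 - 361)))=2192194125 / 8291584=264.39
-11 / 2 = -5.50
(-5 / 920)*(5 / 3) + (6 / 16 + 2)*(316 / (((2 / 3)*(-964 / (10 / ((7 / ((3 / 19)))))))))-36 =-16888897 / 465612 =-36.27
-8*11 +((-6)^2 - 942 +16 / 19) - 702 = -32208 / 19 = -1695.16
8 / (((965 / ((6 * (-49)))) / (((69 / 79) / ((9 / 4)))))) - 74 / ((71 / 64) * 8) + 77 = 366524537 / 5412685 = 67.72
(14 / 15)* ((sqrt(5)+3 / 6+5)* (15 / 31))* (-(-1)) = 14* sqrt(5) / 31+77 / 31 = 3.49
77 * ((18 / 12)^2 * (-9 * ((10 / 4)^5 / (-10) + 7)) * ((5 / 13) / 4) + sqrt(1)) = 6544769 / 13312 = 491.64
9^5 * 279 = 16474671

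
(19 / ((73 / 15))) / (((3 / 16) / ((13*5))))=98800 / 73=1353.42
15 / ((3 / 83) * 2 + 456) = 415 / 12618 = 0.03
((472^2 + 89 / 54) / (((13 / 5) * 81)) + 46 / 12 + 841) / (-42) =-54095519 / 1194102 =-45.30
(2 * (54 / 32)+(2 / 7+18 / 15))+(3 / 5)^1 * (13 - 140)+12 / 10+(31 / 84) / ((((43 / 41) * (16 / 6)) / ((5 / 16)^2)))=-864585573 / 12328960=-70.13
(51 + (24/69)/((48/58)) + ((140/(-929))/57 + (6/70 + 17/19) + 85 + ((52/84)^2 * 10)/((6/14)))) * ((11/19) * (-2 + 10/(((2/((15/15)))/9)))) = 3643.09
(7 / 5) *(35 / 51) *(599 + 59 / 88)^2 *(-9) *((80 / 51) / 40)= -136454143609 / 1119008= -121942.06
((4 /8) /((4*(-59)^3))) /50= -1 /82151600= -0.00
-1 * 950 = -950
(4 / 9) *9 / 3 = 4 / 3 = 1.33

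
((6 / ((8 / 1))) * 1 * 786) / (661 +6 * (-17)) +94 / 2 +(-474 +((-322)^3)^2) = 1246169259068093265 / 1118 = 1114641555517078.05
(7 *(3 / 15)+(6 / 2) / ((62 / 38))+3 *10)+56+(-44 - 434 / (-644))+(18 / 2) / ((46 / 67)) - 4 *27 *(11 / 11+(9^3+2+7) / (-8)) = 35343486 / 3565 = 9914.02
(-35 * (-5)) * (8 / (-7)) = -200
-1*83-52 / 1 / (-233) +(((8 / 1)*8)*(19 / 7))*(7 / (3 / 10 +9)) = 1039589 / 21669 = 47.98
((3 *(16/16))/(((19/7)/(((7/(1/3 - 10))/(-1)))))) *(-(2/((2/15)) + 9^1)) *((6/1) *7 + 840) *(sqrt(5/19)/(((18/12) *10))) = -3111696 *sqrt(95)/52345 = -579.41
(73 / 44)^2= 5329 / 1936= 2.75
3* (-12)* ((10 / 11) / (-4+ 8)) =-90 / 11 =-8.18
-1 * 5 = -5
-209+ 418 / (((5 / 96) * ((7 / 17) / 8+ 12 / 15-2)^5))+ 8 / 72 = -1004372495316143080 / 237741497351919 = -4224.64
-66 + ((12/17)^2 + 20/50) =-94072/1445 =-65.10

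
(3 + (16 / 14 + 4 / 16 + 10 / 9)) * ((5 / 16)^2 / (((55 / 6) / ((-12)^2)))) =20805 / 2464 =8.44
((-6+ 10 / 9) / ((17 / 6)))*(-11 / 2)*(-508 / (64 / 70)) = -537845 / 102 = -5272.99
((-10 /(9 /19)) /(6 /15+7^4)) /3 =-950 /324189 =-0.00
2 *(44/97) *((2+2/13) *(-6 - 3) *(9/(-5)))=31.65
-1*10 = -10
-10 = -10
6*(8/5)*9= 432/5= 86.40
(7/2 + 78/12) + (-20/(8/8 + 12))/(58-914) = 27825/2782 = 10.00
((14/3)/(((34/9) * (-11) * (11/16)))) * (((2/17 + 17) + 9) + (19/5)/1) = -854448/174845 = -4.89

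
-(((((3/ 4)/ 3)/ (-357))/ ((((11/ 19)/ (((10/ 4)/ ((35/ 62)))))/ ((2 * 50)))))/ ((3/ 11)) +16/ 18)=2687/ 2499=1.08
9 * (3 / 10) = 27 / 10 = 2.70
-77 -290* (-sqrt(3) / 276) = -77 + 145* sqrt(3) / 138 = -75.18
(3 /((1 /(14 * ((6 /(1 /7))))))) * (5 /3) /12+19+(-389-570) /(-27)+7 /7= 8114 /27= 300.52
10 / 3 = 3.33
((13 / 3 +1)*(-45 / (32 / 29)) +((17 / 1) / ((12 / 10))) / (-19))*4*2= -99520 / 57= -1745.96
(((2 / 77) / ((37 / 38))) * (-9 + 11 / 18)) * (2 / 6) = -5738 / 76923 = -0.07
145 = 145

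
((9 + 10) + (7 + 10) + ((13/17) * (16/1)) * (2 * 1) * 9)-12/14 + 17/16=488263/1904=256.44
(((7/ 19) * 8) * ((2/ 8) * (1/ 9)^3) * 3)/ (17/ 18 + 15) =4/ 21033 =0.00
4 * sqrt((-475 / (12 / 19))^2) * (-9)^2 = 243675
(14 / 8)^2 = 3.06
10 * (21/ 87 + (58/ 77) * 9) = 156770/ 2233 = 70.21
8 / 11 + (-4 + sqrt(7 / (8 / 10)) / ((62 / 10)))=-36 / 11 + 5 * sqrt(35) / 62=-2.80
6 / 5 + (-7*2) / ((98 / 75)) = -9.51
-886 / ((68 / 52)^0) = -886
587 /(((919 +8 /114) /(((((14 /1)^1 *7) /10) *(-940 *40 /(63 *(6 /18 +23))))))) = -8387056 /52387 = -160.10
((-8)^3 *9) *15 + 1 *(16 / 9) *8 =-621952 / 9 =-69105.78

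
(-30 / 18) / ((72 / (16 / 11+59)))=-1.40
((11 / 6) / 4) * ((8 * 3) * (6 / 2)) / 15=11 / 5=2.20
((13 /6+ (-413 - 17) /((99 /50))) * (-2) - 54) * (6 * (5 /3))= 372250 /99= 3760.10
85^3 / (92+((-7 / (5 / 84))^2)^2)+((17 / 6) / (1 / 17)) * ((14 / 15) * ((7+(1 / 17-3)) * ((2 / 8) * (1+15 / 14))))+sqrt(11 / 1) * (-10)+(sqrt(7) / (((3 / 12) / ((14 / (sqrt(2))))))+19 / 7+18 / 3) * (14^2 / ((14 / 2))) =-10 * sqrt(11)+1213899880971571 / 3586169131080+784 * sqrt(14) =3238.79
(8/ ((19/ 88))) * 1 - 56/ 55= 37656/ 1045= 36.03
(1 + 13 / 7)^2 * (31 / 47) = 5.38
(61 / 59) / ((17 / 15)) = 915 / 1003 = 0.91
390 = 390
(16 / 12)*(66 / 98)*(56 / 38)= 176 / 133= 1.32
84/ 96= 7/ 8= 0.88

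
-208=-208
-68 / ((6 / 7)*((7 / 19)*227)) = -646 / 681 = -0.95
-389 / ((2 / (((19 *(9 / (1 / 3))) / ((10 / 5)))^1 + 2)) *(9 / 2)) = -201113 / 18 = -11172.94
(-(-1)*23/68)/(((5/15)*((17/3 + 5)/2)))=207/1088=0.19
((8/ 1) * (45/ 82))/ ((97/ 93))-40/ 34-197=-13113933/ 67609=-193.97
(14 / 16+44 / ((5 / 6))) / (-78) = -2147 / 3120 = -0.69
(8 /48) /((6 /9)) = 0.25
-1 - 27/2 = -29/2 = -14.50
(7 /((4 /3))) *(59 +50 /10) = 336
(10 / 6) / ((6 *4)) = 5 / 72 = 0.07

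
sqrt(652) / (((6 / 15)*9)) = 7.09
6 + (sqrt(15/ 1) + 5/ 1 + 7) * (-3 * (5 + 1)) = -210 - 18 * sqrt(15) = -279.71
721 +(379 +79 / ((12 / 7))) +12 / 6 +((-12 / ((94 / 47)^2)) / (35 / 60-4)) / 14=1148.15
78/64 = 39/32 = 1.22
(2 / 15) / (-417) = -2 / 6255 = -0.00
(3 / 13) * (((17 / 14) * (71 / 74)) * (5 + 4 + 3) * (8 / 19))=86904 / 63973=1.36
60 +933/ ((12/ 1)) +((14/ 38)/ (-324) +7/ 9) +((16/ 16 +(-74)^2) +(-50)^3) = -367465409/ 3078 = -119384.47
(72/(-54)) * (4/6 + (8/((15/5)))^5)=-131720/729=-180.69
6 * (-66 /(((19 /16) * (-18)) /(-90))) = -31680 /19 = -1667.37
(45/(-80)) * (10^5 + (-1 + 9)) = -112509/2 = -56254.50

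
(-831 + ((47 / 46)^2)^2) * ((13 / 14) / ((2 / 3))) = -144919563945 / 125368768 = -1155.95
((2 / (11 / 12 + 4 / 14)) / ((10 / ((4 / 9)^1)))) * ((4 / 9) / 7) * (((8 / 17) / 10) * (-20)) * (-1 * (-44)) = -45056 / 231795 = -0.19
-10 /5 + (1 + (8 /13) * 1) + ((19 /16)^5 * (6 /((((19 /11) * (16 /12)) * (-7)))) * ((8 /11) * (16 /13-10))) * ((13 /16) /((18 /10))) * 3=1375117595 /190840832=7.21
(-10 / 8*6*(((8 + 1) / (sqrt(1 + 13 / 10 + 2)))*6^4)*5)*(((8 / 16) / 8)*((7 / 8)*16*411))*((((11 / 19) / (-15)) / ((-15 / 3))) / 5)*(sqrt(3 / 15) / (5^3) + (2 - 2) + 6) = 23070663*sqrt(430)*(-3750 - sqrt(5)) / 2553125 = -703092.36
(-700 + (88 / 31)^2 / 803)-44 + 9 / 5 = -742.19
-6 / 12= -1 / 2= -0.50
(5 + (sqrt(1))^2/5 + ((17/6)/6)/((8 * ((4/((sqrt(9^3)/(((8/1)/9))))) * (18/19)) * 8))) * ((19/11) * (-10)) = -90.84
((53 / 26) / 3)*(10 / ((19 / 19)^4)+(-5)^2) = 1855 / 78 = 23.78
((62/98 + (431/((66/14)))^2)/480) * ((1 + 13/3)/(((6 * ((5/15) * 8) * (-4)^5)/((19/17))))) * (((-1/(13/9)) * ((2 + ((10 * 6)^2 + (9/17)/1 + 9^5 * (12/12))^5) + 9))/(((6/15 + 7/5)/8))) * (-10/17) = -164965901898078889321152871588693086425/14905260135589824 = -11067629843251369434518.56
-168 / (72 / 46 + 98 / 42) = -11592 / 269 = -43.09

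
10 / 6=5 / 3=1.67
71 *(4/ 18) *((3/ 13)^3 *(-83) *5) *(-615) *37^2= 67749516.91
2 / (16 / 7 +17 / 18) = 252 / 407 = 0.62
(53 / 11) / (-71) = -53 / 781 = -0.07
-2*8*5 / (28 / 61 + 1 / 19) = -156.36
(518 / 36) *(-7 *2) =-1813 / 9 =-201.44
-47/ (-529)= 47/ 529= 0.09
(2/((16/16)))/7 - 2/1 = -1.71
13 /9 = 1.44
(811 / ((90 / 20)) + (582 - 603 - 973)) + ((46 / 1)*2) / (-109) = -799144 / 981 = -814.62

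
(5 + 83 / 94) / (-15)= -553 / 1410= -0.39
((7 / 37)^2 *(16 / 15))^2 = 614656 / 421686225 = 0.00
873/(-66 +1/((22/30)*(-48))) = -153648/11621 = -13.22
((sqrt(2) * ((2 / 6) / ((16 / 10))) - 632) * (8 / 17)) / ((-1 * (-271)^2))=5056 / 1248497 - 5 * sqrt(2) / 3745491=0.00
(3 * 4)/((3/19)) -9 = 67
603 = 603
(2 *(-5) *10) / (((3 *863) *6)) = -50 / 7767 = -0.01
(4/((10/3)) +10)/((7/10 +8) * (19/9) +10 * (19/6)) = 336/1501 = 0.22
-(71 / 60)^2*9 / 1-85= -39041 / 400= -97.60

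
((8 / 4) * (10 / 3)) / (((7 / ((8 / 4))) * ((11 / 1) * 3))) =40 / 693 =0.06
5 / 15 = 1 / 3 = 0.33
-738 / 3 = -246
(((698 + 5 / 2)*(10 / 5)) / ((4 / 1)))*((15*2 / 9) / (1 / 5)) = 5837.50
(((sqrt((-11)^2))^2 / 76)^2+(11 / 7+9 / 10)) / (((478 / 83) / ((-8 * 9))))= -756008073 / 12079060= -62.59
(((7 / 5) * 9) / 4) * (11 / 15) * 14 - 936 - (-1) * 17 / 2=-22379 / 25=-895.16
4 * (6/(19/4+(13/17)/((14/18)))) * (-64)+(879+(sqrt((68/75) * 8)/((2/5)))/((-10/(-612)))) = 204 * sqrt(102)/5+1667655/2729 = 1023.15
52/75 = 0.69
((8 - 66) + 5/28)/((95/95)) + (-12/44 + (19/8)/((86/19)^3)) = -22751865299/391810496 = -58.07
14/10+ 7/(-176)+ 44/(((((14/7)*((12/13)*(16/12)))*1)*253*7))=194147/141680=1.37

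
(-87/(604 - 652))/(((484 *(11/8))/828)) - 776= -2059709/2662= -773.74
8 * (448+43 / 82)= 147116 / 41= 3588.20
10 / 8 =5 / 4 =1.25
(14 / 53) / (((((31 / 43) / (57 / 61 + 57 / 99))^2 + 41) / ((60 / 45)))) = 136701747200 / 16002000517233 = 0.01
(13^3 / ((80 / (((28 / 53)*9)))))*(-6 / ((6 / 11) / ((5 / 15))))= -478.78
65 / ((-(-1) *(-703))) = -65 / 703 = -0.09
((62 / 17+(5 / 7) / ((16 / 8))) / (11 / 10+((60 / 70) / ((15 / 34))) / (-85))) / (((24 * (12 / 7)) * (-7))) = -23825 / 1845792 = -0.01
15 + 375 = 390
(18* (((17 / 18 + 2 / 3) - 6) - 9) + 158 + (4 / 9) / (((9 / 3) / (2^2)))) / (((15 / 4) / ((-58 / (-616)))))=-12905 / 6237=-2.07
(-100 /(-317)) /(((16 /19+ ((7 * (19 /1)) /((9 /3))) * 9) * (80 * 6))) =95 /57797976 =0.00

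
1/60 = 0.02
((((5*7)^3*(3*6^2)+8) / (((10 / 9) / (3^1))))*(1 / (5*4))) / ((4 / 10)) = 31255929 / 20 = 1562796.45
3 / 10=0.30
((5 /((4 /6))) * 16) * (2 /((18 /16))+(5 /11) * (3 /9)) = 7640 /33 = 231.52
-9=-9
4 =4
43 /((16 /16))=43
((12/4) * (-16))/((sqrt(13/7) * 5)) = -48 * sqrt(91)/65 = -7.04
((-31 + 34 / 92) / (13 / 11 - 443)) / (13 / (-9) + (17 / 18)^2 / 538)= -4169231 / 86765775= -0.05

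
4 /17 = 0.24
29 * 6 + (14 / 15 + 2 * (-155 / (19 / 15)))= -19894 / 285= -69.80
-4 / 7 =-0.57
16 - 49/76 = 1167/76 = 15.36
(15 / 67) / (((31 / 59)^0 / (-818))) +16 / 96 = -73553 / 402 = -182.97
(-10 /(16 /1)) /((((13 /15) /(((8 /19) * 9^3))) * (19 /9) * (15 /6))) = -196830 /4693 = -41.94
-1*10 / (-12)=5 / 6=0.83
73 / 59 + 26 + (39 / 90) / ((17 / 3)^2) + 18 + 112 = 26812831 / 170510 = 157.25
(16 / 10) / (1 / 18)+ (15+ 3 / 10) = 441 / 10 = 44.10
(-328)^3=-35287552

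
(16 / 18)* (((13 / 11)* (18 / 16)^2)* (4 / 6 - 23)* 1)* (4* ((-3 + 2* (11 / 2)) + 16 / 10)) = -62712 / 55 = -1140.22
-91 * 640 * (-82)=4775680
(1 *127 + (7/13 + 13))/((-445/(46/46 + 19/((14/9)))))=-9657/2314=-4.17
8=8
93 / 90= 1.03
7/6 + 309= 1861/6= 310.17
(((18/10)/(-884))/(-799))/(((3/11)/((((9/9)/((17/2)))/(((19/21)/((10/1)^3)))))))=69300/57035017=0.00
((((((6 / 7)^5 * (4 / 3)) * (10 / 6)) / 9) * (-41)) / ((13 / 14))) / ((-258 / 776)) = 20362240 / 1342159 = 15.17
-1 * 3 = -3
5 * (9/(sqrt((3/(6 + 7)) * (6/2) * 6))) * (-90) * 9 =-17884.32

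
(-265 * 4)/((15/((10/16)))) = -265/6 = -44.17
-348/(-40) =87/10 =8.70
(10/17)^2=100/289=0.35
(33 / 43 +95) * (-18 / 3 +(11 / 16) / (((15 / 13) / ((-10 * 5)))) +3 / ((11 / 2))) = -19158995 / 5676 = -3375.44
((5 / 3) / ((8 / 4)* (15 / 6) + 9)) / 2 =5 / 84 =0.06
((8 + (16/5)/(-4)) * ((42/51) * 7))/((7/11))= 5544/85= 65.22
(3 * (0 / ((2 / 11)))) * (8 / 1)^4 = 0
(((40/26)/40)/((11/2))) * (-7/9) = -7/1287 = -0.01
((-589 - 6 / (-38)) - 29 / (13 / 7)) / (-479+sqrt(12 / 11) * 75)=22395150 * sqrt(33) / 606718697+786666969 / 606718697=1.51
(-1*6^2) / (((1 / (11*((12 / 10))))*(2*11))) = -108 / 5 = -21.60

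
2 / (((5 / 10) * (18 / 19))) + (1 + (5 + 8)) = 164 / 9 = 18.22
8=8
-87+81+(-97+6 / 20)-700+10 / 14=-56139 / 70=-801.99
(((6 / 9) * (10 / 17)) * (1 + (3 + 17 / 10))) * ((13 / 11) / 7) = 494 / 1309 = 0.38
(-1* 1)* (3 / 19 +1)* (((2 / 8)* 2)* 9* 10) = -990 / 19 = -52.11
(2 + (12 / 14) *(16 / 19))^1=362 / 133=2.72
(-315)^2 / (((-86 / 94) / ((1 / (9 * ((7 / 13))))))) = -962325 / 43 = -22379.65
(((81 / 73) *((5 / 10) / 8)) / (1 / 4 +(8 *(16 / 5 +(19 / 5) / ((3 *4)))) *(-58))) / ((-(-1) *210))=-81 / 400170232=-0.00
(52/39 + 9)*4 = 124/3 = 41.33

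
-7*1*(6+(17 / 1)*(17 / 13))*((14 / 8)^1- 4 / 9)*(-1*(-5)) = -603715 / 468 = -1289.99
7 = 7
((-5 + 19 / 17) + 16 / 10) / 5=-0.46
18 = 18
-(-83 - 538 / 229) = 19545 / 229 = 85.35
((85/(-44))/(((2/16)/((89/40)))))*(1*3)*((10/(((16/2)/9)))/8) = -204255/1408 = -145.07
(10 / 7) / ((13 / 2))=20 / 91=0.22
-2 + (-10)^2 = 98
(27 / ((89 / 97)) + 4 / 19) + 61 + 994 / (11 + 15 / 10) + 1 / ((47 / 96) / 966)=2143.26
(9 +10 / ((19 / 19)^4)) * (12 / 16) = 57 / 4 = 14.25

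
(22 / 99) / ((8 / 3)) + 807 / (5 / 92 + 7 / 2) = 297085 / 1308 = 227.13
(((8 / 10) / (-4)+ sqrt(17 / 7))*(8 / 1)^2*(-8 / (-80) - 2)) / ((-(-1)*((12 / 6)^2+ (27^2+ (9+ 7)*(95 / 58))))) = 17632 / 550425 - 17632*sqrt(119) / 770595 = -0.22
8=8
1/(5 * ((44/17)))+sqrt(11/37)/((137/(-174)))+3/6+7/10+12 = 2921/220-174 * sqrt(407)/5069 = 12.58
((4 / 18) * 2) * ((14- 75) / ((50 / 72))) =-39.04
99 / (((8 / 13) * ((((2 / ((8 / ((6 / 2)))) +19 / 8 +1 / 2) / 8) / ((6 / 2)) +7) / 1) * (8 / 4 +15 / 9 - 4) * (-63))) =10296 / 9611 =1.07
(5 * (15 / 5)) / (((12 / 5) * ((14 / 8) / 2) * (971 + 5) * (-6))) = -25 / 20496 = -0.00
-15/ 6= -2.50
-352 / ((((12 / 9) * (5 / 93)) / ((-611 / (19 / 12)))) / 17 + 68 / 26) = -278205408 / 2067077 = -134.59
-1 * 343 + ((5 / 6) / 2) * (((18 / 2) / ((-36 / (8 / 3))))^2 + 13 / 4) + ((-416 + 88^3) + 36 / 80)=1470344377 / 2160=680714.99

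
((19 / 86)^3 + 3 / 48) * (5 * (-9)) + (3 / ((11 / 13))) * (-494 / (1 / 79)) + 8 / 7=-13553416993745 / 97952624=-138367.06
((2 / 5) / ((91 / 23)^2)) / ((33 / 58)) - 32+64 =43785044 / 1366365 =32.04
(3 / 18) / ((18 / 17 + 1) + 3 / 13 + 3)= 221 / 7014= 0.03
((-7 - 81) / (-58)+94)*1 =2770 / 29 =95.52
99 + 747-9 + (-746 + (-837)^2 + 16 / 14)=4904628 / 7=700661.14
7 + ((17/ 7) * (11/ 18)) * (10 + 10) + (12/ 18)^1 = 2353/ 63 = 37.35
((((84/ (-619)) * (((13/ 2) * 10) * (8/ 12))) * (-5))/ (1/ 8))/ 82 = 72800/ 25379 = 2.87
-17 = -17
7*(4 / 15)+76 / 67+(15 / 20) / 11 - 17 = -616021 / 44220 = -13.93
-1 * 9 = -9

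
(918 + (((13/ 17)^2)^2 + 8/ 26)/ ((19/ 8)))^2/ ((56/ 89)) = 7984715235552016154009/ 5958175800051566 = 1340127.50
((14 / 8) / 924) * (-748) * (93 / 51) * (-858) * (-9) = -39897 / 2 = -19948.50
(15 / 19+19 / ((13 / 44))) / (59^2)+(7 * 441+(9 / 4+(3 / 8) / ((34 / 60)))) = 90329290685 / 29233438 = 3089.93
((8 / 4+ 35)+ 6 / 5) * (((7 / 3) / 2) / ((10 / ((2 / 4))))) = 1337 / 600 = 2.23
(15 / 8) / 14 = 15 / 112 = 0.13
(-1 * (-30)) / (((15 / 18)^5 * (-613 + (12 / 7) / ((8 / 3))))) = -653184 / 5358125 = -0.12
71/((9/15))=355/3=118.33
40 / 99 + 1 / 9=17 / 33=0.52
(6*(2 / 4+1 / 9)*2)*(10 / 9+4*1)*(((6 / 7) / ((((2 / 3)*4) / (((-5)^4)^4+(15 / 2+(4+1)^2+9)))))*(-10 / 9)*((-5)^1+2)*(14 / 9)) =772094726772490 / 81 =9532033663857.90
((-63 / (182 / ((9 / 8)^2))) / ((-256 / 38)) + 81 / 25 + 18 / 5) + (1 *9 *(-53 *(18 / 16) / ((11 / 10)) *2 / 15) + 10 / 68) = -57746174191 / 995737600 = -57.99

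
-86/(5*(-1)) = 86/5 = 17.20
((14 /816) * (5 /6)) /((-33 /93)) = -1085 /26928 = -0.04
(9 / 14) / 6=3 / 28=0.11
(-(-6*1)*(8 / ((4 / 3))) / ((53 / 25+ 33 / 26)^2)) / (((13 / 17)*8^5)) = 1243125 / 9939372032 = 0.00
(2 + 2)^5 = 1024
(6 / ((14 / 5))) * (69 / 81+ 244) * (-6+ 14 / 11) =-2480.32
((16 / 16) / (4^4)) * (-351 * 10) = -1755 / 128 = -13.71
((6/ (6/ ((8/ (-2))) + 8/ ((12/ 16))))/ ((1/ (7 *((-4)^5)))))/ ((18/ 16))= -229376/ 55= -4170.47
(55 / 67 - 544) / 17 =-36393 / 1139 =-31.95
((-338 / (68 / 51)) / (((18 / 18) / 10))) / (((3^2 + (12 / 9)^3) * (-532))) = 68445 / 163324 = 0.42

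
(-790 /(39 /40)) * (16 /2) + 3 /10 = -2527883 /390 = -6481.75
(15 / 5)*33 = 99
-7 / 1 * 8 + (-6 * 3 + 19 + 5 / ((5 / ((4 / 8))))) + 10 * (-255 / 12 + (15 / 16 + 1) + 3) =-1741 / 8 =-217.62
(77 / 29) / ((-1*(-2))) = 77 / 58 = 1.33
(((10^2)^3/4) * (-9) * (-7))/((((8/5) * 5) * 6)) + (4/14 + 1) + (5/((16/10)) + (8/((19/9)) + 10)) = 328143.20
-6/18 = -1/3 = -0.33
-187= -187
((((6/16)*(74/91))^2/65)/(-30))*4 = -4107/21530600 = -0.00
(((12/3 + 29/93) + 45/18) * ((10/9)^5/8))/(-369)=-7918750/2026384533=-0.00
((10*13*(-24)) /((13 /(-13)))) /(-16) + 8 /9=-1747 /9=-194.11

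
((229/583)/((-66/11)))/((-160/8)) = 229/69960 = 0.00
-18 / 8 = -9 / 4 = -2.25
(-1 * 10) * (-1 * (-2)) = -20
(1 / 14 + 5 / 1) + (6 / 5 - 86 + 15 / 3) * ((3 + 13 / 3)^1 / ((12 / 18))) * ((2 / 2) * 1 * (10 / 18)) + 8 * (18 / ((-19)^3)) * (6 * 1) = -482.72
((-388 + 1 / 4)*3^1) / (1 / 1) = -4653 / 4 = -1163.25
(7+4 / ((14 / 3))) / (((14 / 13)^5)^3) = 2815224115774991635 / 1088976668904685568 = 2.59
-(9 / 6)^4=-81 / 16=-5.06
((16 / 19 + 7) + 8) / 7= 43 / 19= 2.26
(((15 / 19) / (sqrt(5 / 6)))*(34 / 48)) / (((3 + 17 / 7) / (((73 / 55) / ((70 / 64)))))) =2482*sqrt(30) / 99275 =0.14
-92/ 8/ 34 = -0.34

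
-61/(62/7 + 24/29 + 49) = -12383/11913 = -1.04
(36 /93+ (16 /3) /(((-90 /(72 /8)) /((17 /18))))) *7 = -3416 /4185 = -0.82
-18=-18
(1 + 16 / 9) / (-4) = -25 / 36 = -0.69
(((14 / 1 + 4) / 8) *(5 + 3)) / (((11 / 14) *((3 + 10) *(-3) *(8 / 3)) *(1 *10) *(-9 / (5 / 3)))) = 7 / 1716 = 0.00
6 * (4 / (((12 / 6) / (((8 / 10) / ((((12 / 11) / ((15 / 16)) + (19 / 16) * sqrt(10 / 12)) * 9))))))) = 5767168 / 831331 - 2942720 * sqrt(30) / 2493993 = 0.47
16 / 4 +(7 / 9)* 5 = 71 / 9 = 7.89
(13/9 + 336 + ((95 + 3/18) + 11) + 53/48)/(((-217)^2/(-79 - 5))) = -64039/80724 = -0.79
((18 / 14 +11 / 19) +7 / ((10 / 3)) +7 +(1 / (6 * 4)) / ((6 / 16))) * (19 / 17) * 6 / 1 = 132577 / 1785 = 74.27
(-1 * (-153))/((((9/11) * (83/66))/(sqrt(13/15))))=4114 * sqrt(195)/415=138.43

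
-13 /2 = -6.50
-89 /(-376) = 89 /376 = 0.24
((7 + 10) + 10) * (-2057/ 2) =-55539/ 2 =-27769.50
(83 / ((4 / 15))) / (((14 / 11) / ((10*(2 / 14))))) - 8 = 66907 / 196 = 341.36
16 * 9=144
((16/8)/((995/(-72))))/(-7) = 144/6965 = 0.02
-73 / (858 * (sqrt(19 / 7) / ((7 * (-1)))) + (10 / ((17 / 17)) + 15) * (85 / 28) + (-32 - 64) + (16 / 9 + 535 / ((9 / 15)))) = -28340270532 / 320922223591 - 568215648 * sqrt(133) / 320922223591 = -0.11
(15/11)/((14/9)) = 135/154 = 0.88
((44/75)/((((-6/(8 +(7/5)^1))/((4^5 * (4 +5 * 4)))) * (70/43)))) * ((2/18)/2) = -91058176/118125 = -770.86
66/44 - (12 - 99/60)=-177/20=-8.85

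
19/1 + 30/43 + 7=1148/43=26.70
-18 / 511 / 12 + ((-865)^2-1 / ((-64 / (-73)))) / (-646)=-1287893427 / 1111936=-1158.24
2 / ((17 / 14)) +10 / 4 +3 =243 / 34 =7.15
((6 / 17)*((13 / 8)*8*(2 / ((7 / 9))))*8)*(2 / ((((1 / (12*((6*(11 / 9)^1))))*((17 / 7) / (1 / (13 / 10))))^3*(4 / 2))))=2043974.38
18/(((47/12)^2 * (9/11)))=1.43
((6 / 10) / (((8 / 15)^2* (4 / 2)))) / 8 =135 / 1024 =0.13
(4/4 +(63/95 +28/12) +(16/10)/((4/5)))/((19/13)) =22217/5415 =4.10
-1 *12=-12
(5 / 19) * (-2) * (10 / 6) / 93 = -50 / 5301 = -0.01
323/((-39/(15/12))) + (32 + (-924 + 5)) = -139987/156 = -897.35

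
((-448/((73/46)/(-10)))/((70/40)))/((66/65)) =3827200/2409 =1588.71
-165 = -165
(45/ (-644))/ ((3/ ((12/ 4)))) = -45/ 644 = -0.07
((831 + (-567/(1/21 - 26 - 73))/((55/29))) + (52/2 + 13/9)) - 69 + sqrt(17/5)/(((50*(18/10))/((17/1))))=17*sqrt(85)/450 + 815138177/1028610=792.81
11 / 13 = 0.85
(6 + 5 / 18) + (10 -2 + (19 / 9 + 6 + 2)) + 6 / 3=475 / 18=26.39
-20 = -20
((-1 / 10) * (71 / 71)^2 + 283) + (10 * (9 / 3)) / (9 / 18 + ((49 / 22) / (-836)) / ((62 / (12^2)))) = 241886223 / 703870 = 343.65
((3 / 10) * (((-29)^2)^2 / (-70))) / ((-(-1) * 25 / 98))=-14852901 / 1250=-11882.32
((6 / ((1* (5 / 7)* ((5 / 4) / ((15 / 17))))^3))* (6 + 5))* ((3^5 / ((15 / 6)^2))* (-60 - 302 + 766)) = 15361351391232 / 15353125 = 1000535.81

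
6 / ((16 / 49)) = 147 / 8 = 18.38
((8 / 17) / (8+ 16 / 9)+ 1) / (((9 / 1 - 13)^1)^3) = -49 / 2992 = -0.02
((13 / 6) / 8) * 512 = 416 / 3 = 138.67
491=491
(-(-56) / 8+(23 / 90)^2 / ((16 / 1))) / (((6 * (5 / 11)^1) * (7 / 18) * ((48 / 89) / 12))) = 888666691 / 6048000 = 146.94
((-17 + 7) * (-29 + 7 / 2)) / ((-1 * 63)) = -85 / 21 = -4.05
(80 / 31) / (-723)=-80 / 22413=-0.00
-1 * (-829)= 829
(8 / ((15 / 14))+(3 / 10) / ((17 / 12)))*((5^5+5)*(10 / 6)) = 6128540 / 153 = 40055.82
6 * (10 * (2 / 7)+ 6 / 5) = 852 / 35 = 24.34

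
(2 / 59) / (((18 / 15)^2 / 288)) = 400 / 59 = 6.78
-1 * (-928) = 928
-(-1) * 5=5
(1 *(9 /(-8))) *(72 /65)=-81 /65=-1.25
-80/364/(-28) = 5/637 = 0.01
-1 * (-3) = 3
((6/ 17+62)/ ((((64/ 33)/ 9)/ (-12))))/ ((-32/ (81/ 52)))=19125315/ 113152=169.02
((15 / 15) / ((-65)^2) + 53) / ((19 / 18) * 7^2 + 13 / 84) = 56429352 / 55233425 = 1.02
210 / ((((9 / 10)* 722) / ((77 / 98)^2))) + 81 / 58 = 350893 / 219849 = 1.60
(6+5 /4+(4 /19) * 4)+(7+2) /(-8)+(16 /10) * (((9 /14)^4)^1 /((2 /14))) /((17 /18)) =8.99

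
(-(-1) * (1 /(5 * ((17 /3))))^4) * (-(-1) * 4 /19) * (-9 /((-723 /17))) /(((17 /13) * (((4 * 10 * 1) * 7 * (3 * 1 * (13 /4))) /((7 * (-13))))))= -2106 /1195133309375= -0.00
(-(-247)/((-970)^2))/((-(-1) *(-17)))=-247/15995300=-0.00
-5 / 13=-0.38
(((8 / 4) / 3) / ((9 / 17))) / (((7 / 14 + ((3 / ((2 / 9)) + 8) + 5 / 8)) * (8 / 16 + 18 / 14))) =3808 / 122175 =0.03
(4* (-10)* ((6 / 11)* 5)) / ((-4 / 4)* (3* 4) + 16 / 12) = 225 / 22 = 10.23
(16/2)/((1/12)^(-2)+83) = 8/227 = 0.04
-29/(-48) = 29/48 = 0.60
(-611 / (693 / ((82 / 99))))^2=2510210404 / 4706920449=0.53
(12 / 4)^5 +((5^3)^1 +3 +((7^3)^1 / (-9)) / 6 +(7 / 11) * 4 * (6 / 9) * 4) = 220633 / 594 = 371.44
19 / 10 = 1.90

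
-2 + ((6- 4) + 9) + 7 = 16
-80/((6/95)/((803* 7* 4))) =-28479733.33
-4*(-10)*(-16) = -640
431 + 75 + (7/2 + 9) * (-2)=481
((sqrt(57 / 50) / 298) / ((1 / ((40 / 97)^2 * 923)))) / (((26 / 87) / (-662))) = -163566960 * sqrt(114) / 1401941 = -1245.71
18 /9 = 2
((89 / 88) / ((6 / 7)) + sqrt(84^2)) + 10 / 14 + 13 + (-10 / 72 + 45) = 1593959 / 11088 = 143.76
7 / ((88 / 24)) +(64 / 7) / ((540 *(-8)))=19823 / 10395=1.91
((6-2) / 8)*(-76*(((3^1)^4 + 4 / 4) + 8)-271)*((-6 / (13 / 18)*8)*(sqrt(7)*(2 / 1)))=472608*sqrt(7)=1250403.24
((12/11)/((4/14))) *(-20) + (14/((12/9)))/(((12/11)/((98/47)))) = -116417/2068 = -56.29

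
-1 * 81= -81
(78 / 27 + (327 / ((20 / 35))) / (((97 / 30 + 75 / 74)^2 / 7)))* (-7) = -314979895097 / 199996164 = -1574.93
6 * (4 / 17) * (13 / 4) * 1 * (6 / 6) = 78 / 17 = 4.59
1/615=0.00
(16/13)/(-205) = -16/2665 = -0.01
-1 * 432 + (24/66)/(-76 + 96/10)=-394421/913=-432.01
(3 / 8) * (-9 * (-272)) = 918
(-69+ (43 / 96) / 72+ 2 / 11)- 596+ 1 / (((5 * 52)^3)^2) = -60995158116811749703 / 91747985472000000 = -664.81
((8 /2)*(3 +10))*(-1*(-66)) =3432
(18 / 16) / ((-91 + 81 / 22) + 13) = -33 / 2180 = -0.02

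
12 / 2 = 6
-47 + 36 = -11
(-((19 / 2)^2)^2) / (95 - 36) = -130321 / 944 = -138.05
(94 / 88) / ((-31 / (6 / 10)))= -141 / 6820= -0.02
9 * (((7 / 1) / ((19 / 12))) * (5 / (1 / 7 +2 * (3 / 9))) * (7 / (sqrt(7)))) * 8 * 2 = 1270080 * sqrt(7) / 323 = 10403.45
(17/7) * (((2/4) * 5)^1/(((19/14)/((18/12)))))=255/38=6.71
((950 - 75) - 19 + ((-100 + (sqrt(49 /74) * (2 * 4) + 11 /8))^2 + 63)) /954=8436607 /753024 - 1841 * sqrt(74) /11766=9.86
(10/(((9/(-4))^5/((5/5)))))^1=-10240/59049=-0.17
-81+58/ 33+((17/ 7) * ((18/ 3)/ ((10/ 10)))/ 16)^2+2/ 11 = -8095991/ 103488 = -78.23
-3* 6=-18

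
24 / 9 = 8 / 3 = 2.67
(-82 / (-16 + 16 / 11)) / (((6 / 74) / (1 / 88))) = 1517 / 1920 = 0.79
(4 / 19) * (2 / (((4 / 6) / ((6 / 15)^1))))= 24 / 95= 0.25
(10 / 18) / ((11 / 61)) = 3.08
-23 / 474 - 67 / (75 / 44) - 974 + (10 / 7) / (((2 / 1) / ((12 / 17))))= -476090607 / 470050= -1012.85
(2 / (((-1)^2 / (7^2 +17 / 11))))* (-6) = -6672 / 11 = -606.55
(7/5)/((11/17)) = 119/55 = 2.16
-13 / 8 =-1.62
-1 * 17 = -17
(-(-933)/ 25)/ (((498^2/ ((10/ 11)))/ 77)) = 2177/ 206670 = 0.01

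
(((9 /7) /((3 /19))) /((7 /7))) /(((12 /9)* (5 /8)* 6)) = 57 /35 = 1.63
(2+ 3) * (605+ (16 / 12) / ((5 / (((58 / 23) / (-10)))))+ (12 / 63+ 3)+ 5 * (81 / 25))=2512901 / 805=3121.62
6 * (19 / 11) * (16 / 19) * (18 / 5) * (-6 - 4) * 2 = -6912 / 11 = -628.36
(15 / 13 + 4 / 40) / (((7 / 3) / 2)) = 489 / 455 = 1.07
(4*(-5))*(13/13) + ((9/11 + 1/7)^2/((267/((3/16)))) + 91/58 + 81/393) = -18.22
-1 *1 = -1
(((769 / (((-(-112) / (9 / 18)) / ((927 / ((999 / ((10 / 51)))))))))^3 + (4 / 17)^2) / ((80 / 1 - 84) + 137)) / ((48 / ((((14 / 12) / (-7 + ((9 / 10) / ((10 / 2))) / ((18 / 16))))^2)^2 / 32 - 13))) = -35138892119253856407316948143397 / 57698673984414058294882908015427584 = -0.00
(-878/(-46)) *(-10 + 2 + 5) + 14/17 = -22067/391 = -56.44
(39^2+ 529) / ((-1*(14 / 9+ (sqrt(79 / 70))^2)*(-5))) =258300 / 1691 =152.75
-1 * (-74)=74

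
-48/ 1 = -48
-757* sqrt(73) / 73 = -88.60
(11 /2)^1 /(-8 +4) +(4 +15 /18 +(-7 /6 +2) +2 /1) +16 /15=883 /120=7.36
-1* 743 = -743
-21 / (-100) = 21 / 100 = 0.21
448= 448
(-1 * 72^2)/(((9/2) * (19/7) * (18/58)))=-25984/19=-1367.58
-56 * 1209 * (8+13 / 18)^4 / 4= -1713964000021 / 17496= -97963191.59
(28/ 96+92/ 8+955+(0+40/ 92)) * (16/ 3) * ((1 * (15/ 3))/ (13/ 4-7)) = -4271272/ 621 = -6878.05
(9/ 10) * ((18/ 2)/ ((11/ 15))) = 243/ 22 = 11.05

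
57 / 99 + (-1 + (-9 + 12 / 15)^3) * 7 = -3866.00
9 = 9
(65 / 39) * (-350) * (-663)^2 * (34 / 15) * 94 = -54633542600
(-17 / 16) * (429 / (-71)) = 7293 / 1136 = 6.42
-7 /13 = -0.54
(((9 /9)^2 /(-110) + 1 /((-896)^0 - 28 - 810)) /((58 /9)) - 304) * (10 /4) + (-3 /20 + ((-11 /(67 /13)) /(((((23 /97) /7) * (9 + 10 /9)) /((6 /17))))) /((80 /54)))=-23677406227351 /31087455960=-761.64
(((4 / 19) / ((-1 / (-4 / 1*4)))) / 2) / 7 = 32 / 133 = 0.24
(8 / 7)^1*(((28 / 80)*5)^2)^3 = 16807 / 512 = 32.83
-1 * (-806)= 806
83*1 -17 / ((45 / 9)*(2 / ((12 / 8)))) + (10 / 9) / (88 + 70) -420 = -4828301 / 14220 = -339.54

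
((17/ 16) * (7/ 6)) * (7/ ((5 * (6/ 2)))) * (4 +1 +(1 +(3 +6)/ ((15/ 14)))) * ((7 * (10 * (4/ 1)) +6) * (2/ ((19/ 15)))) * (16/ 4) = 1429428/ 95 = 15046.61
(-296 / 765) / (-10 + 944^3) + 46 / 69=214514255222 / 321771383055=0.67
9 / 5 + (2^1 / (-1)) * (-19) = 199 / 5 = 39.80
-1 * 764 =-764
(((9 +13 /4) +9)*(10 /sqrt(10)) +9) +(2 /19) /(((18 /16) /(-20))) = 1219 /171 +85*sqrt(10) /4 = 74.33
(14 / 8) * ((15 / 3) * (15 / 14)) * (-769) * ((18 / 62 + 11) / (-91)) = 1441875 / 1612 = 894.46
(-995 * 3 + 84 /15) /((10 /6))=-44691 /25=-1787.64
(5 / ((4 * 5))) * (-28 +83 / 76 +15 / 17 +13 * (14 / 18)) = -185053 / 46512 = -3.98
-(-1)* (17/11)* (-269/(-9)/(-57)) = -4573/5643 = -0.81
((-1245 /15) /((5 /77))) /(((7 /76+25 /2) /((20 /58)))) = -88312 /2523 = -35.00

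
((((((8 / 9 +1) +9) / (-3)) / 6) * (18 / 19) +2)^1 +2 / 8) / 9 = 1147 / 6156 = 0.19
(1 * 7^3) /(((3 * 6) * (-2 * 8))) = -343 /288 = -1.19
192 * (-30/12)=-480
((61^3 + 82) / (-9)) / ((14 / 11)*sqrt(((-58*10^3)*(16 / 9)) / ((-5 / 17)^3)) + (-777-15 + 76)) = -594450934*sqrt(493) / 1235745669-4917957517 / 1647660892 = -13.67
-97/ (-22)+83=1923/ 22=87.41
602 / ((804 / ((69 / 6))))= 6923 / 804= 8.61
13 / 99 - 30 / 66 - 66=-6566 / 99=-66.32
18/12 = 3/2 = 1.50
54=54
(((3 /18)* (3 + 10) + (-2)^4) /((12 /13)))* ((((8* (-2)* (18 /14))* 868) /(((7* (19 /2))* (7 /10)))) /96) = -219635 /2793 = -78.64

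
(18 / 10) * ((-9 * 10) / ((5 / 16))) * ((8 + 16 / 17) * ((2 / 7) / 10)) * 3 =-1181952 / 2975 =-397.29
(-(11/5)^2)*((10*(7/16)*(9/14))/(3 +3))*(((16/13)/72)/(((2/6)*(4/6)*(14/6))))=-1089/14560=-0.07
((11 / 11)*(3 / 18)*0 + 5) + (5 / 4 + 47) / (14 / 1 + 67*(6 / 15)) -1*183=-144283 / 816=-176.82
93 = 93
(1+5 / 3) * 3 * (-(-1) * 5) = 40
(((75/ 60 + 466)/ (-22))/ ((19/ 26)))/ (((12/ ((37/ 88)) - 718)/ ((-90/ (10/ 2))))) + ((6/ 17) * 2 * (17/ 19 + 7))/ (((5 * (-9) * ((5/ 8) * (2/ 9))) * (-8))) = -0.65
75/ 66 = 25/ 22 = 1.14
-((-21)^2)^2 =-194481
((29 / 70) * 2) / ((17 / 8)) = 232 / 595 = 0.39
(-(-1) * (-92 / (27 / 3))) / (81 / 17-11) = 782 / 477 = 1.64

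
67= 67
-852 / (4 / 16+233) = -1136 / 311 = -3.65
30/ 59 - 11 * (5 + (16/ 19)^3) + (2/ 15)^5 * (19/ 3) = -56292197644577/ 921913903125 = -61.06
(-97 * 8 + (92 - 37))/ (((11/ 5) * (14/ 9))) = -210.68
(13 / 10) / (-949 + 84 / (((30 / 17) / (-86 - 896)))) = -13 / 476922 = -0.00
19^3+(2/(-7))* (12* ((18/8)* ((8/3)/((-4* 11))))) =528179/77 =6859.47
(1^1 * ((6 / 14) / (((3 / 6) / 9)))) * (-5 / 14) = -135 / 49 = -2.76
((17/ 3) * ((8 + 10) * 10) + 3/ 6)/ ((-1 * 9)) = -2041/ 18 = -113.39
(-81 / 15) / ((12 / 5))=-9 / 4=-2.25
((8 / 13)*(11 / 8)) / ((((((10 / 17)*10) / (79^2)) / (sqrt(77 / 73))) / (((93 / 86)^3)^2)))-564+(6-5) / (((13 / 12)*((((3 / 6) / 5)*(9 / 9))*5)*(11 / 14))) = -80316 / 143+755080892427274083*sqrt(5621) / 38393430614406400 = 912.84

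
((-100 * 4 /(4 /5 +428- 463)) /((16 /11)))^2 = 1890625 /29241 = 64.66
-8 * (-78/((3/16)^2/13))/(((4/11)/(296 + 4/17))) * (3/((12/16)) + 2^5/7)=191732203520/119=1611194987.56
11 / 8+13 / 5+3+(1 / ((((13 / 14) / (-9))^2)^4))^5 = 41388700991616443535611801536833257797342042337914515092364105249603949729790024185719 / 14447545923381257837196835105653606261772704040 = 2864756492978841017732275000000000000000.00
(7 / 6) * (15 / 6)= 35 / 12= 2.92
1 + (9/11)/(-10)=101/110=0.92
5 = 5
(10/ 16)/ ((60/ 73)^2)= 5329/ 5760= 0.93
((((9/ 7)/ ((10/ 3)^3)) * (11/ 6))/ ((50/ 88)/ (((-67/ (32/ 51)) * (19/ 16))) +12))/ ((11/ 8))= 57846393/ 14991613000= 0.00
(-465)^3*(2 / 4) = -100544625 / 2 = -50272312.50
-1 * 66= -66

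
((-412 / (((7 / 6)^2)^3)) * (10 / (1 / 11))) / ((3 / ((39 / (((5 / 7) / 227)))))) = -1247948342784 / 16807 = -74251701.24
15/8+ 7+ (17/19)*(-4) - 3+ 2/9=3445/1368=2.52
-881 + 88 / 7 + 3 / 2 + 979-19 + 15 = 1513 / 14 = 108.07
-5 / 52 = -0.10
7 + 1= 8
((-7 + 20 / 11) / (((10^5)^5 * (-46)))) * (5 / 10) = 57 / 10120000000000000000000000000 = 0.00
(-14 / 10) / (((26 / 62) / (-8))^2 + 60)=-430528 / 18452045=-0.02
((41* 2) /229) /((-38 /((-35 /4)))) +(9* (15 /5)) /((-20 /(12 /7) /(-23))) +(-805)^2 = 394770422377 /609140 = 648078.31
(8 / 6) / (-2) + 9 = 25 / 3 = 8.33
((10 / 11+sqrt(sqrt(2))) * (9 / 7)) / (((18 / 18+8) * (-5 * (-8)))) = 1 / 308+2^(1 / 4) / 280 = 0.01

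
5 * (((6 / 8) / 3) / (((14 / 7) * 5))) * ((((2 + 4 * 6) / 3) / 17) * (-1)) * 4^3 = -4.08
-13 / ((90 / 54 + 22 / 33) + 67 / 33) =-143 / 48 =-2.98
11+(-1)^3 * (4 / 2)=9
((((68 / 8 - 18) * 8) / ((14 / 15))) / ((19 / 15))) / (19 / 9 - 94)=4050 / 5789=0.70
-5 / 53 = -0.09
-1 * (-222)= 222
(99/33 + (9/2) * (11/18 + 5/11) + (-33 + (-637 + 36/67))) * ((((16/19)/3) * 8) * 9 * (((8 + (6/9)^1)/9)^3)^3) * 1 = -338904407318150103040/35593747194090987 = -9521.46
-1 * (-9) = 9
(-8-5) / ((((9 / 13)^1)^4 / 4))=-1485172 / 6561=-226.36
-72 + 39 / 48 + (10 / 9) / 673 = -6898763 / 96912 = -71.19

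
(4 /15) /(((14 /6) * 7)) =4 /245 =0.02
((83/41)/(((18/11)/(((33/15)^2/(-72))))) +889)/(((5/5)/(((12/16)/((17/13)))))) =15350882651/30110400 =509.82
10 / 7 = 1.43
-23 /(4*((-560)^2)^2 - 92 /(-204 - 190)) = -4531 /77495828480046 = -0.00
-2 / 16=-1 / 8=-0.12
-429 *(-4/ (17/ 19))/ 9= 10868/ 51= 213.10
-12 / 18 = -2 / 3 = -0.67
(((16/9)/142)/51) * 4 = 32/32589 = 0.00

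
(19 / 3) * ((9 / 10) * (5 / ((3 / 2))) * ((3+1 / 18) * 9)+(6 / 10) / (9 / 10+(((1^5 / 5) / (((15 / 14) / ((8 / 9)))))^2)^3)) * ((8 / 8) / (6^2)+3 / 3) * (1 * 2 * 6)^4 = 1911221314580219952771360 / 170257092225448493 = 11225501.91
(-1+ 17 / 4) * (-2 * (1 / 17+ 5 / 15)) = -130 / 51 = -2.55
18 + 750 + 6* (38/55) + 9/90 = 84947/110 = 772.25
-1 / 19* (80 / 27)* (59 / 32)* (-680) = 195.52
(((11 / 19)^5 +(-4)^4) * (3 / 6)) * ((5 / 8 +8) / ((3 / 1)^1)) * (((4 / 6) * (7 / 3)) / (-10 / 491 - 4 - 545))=-1.04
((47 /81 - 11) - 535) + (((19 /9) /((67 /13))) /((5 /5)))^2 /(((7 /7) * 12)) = -2379773363 /4363308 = -545.41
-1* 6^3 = -216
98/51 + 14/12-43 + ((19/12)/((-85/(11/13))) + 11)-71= -1325039/13260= -99.93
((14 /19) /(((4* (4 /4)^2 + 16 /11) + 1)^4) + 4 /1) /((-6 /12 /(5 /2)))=-9657463650 /482821939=-20.00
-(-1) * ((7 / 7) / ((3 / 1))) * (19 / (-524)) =-19 / 1572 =-0.01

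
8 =8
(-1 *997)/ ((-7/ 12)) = 11964/ 7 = 1709.14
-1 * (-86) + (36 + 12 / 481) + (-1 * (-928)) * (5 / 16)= 198184 / 481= 412.02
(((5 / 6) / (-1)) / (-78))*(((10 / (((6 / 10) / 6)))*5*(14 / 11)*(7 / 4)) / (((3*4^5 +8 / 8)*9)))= 4375 / 10169874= 0.00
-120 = -120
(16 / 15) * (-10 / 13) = -32 / 39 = -0.82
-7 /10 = -0.70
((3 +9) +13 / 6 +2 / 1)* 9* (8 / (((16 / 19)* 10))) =5529 / 40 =138.22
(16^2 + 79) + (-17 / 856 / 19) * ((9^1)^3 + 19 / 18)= 97848523 / 292752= 334.24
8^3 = 512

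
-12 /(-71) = 12 /71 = 0.17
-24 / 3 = -8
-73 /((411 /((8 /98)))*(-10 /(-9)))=-438 /33565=-0.01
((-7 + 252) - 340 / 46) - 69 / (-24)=44249 / 184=240.48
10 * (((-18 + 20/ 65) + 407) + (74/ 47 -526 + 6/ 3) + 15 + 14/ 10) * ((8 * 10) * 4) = -228206720/ 611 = -373497.09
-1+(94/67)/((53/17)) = -1953/3551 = -0.55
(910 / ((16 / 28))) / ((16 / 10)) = 15925 / 16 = 995.31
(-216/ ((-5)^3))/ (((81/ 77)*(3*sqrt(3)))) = 616*sqrt(3)/ 3375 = 0.32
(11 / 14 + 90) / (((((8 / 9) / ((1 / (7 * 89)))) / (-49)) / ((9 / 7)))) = -102951 / 9968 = -10.33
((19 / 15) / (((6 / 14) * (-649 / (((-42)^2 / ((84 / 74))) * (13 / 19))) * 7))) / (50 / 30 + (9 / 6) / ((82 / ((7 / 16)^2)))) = -0.41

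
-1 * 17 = -17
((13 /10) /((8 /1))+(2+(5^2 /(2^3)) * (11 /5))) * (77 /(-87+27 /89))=-1651573 /205760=-8.03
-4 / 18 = -2 / 9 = -0.22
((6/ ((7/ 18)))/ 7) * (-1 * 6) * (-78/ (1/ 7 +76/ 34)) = 859248/ 1981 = 433.74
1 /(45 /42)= 14 /15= 0.93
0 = 0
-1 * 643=-643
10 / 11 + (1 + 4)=65 / 11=5.91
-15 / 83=-0.18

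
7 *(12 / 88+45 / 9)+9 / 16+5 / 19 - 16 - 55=-114431 / 3344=-34.22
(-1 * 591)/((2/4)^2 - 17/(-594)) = -702108/331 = -2121.17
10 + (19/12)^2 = 1801/144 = 12.51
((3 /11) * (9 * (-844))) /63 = -2532 /77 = -32.88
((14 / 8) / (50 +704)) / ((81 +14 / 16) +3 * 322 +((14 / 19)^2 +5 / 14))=0.00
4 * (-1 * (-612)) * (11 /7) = 26928 /7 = 3846.86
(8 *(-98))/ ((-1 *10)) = 392/ 5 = 78.40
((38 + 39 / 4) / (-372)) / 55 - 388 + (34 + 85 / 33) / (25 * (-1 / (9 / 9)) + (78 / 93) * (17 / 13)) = -23622590411 / 60643440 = -389.53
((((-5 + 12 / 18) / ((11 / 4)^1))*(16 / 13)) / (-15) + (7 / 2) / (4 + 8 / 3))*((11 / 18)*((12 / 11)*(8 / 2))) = 2591 / 1485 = 1.74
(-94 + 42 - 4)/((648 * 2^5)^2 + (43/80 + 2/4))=-4480/34398535763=-0.00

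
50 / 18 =25 / 9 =2.78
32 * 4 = 128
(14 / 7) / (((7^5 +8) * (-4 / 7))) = -7 / 33630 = -0.00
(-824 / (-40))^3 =1092727 / 125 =8741.82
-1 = -1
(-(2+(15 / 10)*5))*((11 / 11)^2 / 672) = -19 / 1344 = -0.01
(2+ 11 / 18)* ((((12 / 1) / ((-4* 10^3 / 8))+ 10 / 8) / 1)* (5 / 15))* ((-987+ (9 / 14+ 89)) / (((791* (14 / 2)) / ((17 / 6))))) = -6153194081 / 12557916000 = -0.49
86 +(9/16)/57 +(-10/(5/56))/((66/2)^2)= 28440035/331056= 85.91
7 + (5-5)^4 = 7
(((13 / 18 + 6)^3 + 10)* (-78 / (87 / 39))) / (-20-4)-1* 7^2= 276100801 / 676512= 408.12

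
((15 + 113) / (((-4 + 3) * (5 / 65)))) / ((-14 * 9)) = 832 / 63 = 13.21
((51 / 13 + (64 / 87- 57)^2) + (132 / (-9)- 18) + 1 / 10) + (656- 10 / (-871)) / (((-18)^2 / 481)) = 406525604486 / 98888985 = 4110.93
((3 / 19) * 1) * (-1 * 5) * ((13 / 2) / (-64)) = 0.08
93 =93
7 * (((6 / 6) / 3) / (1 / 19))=133 / 3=44.33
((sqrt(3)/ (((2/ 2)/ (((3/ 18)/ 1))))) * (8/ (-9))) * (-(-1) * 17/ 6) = -34 * sqrt(3)/ 81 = -0.73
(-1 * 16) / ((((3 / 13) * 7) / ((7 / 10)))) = -104 / 15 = -6.93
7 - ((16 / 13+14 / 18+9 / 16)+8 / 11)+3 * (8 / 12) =117409 / 20592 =5.70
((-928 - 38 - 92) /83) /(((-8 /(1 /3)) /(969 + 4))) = 514717 /996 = 516.78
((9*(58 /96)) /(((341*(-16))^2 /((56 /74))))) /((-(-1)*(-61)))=-609 /268744926208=-0.00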